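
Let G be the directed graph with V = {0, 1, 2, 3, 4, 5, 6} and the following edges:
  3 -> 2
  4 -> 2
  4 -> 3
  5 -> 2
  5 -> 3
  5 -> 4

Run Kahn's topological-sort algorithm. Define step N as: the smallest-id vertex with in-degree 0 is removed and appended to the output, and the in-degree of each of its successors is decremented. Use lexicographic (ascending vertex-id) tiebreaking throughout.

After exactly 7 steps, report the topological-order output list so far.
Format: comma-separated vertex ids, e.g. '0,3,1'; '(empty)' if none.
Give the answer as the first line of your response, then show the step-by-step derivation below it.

0,1,5,4,3,2,6

step 1: output 0; order=[0]; indeg=(0,0,3,2,1,0,0)
step 2: output 1; order=[0,1]; indeg=(0,0,3,2,1,0,0)
step 3: output 5; order=[0,1,5]; indeg=(0,0,2,1,0,0,0)
step 4: output 4; order=[0,1,5,4]; indeg=(0,0,1,0,0,0,0)
step 5: output 3; order=[0,1,5,4,3]; indeg=(0,0,0,0,0,0,0)
step 6: output 2; order=[0,1,5,4,3,2]; indeg=(0,0,0,0,0,0,0)
step 7: output 6; order=[0,1,5,4,3,2,6]; indeg=(0,0,0,0,0,0,0)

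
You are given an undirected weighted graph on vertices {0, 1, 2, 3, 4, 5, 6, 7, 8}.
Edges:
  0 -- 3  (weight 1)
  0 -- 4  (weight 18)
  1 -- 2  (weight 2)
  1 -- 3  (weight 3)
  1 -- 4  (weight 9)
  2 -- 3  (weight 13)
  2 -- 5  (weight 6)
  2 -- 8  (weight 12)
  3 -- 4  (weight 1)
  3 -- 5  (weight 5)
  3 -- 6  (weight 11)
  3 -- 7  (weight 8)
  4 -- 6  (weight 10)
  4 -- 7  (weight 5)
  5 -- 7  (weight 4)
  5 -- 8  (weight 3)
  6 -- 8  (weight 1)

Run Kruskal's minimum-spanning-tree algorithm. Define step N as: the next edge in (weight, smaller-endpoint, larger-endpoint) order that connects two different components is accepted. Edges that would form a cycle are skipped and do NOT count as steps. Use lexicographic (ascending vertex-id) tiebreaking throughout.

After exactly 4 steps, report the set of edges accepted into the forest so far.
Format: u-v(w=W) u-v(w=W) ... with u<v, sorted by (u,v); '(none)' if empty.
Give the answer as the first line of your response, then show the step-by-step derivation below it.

0-3(w=1) 1-2(w=2) 3-4(w=1) 6-8(w=1)

step 1: add edge 0-3 (w=1); MST = {0-3(w=1)}
step 2: add edge 3-4 (w=1); MST = {0-3(w=1) 3-4(w=1)}
step 3: add edge 6-8 (w=1); MST = {0-3(w=1) 3-4(w=1) 6-8(w=1)}
step 4: add edge 1-2 (w=2); MST = {0-3(w=1) 1-2(w=2) 3-4(w=1) 6-8(w=1)}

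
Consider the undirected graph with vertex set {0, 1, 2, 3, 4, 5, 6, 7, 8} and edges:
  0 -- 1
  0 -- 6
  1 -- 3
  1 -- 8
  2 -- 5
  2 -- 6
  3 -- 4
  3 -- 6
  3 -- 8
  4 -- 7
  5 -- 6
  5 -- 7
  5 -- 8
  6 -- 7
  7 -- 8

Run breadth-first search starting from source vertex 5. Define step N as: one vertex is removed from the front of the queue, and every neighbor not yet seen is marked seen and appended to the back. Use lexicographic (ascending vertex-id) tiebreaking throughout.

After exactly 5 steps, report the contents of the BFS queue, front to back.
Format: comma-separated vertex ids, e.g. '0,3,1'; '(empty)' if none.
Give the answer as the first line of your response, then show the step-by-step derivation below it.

0,3,4,1

step 1: dequeue 5; queue=[2,6,7,8]; order=5
step 2: dequeue 2; queue=[6,7,8]; order=5,2
step 3: dequeue 6; queue=[7,8,0,3]; order=5,2,6
step 4: dequeue 7; queue=[8,0,3,4]; order=5,2,6,7
step 5: dequeue 8; queue=[0,3,4,1]; order=5,2,6,7,8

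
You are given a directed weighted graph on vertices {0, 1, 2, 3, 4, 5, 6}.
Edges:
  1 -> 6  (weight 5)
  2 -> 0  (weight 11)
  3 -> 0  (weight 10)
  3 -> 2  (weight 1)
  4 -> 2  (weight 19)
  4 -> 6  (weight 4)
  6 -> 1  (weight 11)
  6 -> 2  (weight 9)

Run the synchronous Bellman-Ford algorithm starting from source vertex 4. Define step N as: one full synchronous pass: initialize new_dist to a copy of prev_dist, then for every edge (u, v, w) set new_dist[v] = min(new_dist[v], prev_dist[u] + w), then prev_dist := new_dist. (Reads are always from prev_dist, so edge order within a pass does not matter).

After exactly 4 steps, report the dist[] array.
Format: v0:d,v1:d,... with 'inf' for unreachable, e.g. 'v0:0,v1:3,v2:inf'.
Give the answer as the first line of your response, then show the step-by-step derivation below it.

v0:24,v1:15,v2:13,v3:inf,v4:0,v5:inf,v6:4

step 1: dist = v0:inf,v1:inf,v2:19,v3:inf,v4:0,v5:inf,v6:4
step 2: dist = v0:30,v1:15,v2:13,v3:inf,v4:0,v5:inf,v6:4
step 3: dist = v0:24,v1:15,v2:13,v3:inf,v4:0,v5:inf,v6:4
step 4: dist = v0:24,v1:15,v2:13,v3:inf,v4:0,v5:inf,v6:4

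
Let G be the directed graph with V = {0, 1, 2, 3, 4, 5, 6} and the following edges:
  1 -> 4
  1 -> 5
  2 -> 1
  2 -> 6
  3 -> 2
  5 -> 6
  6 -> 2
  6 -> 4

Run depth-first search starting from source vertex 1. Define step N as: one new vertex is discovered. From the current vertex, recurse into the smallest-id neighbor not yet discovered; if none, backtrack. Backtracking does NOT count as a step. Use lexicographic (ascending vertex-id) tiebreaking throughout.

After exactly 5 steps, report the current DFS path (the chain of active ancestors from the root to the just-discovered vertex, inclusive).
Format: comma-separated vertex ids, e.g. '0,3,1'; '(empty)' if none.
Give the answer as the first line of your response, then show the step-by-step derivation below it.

1,5,6,2

step 1: discover 1; path=1; order=1
step 2: discover 4; path=1>4; order=1,4
step 3: discover 5; path=1>5; order=1,4,5
step 4: discover 6; path=1>5>6; order=1,4,5,6
step 5: discover 2; path=1>5>6>2; order=1,4,5,6,2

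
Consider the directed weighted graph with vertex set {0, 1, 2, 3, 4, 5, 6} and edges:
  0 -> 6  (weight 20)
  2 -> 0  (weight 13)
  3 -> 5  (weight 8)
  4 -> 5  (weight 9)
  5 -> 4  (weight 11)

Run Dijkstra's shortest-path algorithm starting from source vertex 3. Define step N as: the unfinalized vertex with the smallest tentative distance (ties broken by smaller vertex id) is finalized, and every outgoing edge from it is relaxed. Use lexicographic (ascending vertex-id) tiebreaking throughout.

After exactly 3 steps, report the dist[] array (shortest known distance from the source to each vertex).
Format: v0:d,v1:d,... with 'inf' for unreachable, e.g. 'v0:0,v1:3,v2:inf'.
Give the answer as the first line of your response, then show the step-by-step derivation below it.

v0:inf,v1:inf,v2:inf,v3:0,v4:19,v5:8,v6:inf

step 1: dist = v0:inf,v1:inf,v2:inf,v3:0,v4:inf,v5:8,v6:inf
step 2: dist = v0:inf,v1:inf,v2:inf,v3:0,v4:19,v5:8,v6:inf
step 3: dist = v0:inf,v1:inf,v2:inf,v3:0,v4:19,v5:8,v6:inf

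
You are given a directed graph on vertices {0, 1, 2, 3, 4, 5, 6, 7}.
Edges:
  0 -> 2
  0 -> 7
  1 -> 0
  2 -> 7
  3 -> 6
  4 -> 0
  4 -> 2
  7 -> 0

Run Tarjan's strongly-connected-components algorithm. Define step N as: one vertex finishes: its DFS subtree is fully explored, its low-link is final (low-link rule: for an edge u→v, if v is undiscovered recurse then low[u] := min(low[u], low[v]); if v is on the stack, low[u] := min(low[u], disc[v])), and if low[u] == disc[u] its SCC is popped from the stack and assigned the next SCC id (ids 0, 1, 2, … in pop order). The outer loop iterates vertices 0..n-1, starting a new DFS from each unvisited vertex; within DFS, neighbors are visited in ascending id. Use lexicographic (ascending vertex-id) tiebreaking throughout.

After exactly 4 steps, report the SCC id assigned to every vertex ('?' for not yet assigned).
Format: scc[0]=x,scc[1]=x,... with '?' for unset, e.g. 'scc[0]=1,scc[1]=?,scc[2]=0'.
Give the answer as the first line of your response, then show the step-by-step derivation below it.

scc[0]=0,scc[1]=1,scc[2]=0,scc[3]=?,scc[4]=?,scc[5]=?,scc[6]=?,scc[7]=0

step 1: low=(low[0]=0,low[1]=?,low[2]=1,low[3]=?,low[4]=?,low[5]=?,low[6]=?,low[7]=0); scc=(scc[0]=?,scc[1]=?,scc[2]=?,scc[3]=?,scc[4]=?,scc[5]=?,scc[6]=?,scc[7]=?)
step 2: low=(low[0]=0,low[1]=?,low[2]=0,low[3]=?,low[4]=?,low[5]=?,low[6]=?,low[7]=0); scc=(scc[0]=?,scc[1]=?,scc[2]=?,scc[3]=?,scc[4]=?,scc[5]=?,scc[6]=?,scc[7]=?)
step 3: low=(low[0]=0,low[1]=?,low[2]=0,low[3]=?,low[4]=?,low[5]=?,low[6]=?,low[7]=0); scc=(scc[0]=0,scc[1]=?,scc[2]=0,scc[3]=?,scc[4]=?,scc[5]=?,scc[6]=?,scc[7]=0)
step 4: low=(low[0]=0,low[1]=3,low[2]=0,low[3]=?,low[4]=?,low[5]=?,low[6]=?,low[7]=0); scc=(scc[0]=0,scc[1]=1,scc[2]=0,scc[3]=?,scc[4]=?,scc[5]=?,scc[6]=?,scc[7]=0)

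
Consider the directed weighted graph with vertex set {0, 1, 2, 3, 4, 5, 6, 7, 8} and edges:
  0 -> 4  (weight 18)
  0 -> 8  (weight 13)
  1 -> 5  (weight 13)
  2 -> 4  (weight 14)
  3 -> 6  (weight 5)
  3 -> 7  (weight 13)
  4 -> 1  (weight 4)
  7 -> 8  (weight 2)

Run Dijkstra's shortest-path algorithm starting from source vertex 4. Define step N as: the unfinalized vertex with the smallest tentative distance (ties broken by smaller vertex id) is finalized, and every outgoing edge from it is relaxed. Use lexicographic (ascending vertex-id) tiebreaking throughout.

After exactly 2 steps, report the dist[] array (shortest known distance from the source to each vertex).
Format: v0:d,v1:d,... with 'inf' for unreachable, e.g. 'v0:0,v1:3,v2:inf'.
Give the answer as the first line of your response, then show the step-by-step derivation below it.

v0:inf,v1:4,v2:inf,v3:inf,v4:0,v5:17,v6:inf,v7:inf,v8:inf

step 1: dist = v0:inf,v1:4,v2:inf,v3:inf,v4:0,v5:inf,v6:inf,v7:inf,v8:inf
step 2: dist = v0:inf,v1:4,v2:inf,v3:inf,v4:0,v5:17,v6:inf,v7:inf,v8:inf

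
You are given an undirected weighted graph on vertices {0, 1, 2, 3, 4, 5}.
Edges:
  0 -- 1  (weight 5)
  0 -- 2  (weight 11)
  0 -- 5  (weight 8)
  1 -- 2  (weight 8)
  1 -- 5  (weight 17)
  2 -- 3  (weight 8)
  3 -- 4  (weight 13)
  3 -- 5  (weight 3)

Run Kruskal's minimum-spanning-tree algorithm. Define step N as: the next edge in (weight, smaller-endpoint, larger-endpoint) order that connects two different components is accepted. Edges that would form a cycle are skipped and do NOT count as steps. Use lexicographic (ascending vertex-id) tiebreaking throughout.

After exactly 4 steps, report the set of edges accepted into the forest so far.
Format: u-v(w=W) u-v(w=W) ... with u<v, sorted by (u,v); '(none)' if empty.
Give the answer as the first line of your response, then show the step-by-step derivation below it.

0-1(w=5) 0-5(w=8) 1-2(w=8) 3-5(w=3)

step 1: add edge 3-5 (w=3); MST = {3-5(w=3)}
step 2: add edge 0-1 (w=5); MST = {0-1(w=5) 3-5(w=3)}
step 3: add edge 0-5 (w=8); MST = {0-1(w=5) 0-5(w=8) 3-5(w=3)}
step 4: add edge 1-2 (w=8); MST = {0-1(w=5) 0-5(w=8) 1-2(w=8) 3-5(w=3)}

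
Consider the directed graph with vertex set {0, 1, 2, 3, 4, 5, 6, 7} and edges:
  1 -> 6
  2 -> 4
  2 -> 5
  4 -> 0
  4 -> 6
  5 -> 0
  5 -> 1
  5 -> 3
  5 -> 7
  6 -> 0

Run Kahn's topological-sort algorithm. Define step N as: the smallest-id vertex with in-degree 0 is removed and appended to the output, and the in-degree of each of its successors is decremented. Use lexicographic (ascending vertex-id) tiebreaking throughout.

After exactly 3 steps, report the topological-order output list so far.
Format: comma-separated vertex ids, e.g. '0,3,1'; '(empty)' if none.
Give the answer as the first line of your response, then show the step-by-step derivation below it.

2,4,5

step 1: output 2; order=[2]; indeg=(3,1,0,1,0,0,2,1)
step 2: output 4; order=[2,4]; indeg=(2,1,0,1,0,0,1,1)
step 3: output 5; order=[2,4,5]; indeg=(1,0,0,0,0,0,1,0)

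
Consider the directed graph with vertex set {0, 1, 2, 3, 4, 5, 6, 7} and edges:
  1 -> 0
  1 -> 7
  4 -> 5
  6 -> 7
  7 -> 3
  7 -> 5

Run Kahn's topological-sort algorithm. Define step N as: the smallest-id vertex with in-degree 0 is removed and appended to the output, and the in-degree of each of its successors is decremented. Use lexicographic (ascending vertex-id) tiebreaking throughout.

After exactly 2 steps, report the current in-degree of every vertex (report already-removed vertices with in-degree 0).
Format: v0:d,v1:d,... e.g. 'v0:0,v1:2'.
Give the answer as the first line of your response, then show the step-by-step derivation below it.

v0:0,v1:0,v2:0,v3:1,v4:0,v5:2,v6:0,v7:1

step 1: output 1; order=[1]; indeg=(0,0,0,1,0,2,0,1)
step 2: output 0; order=[1,0]; indeg=(0,0,0,1,0,2,0,1)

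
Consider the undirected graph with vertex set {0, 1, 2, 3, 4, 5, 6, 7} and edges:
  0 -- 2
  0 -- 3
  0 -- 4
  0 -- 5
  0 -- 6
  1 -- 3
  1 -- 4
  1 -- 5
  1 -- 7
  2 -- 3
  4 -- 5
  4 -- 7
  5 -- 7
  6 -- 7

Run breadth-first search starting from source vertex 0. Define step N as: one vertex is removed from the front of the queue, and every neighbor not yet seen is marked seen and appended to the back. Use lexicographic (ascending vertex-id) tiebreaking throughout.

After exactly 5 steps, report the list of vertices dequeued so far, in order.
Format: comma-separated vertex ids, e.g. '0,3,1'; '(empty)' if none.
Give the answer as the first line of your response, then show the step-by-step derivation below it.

0,2,3,4,5

step 1: dequeue 0; queue=[2,3,4,5,6]; order=0
step 2: dequeue 2; queue=[3,4,5,6]; order=0,2
step 3: dequeue 3; queue=[4,5,6,1]; order=0,2,3
step 4: dequeue 4; queue=[5,6,1,7]; order=0,2,3,4
step 5: dequeue 5; queue=[6,1,7]; order=0,2,3,4,5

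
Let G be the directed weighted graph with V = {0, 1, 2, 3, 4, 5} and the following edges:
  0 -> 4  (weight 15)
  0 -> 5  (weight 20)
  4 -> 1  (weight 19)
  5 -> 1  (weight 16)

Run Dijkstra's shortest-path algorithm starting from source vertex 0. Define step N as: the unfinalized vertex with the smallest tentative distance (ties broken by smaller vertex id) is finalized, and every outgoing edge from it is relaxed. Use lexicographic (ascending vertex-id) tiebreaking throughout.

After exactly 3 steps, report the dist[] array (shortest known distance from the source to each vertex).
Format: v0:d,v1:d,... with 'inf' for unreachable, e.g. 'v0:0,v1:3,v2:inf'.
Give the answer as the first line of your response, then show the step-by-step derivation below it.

v0:0,v1:34,v2:inf,v3:inf,v4:15,v5:20

step 1: dist = v0:0,v1:inf,v2:inf,v3:inf,v4:15,v5:20
step 2: dist = v0:0,v1:34,v2:inf,v3:inf,v4:15,v5:20
step 3: dist = v0:0,v1:34,v2:inf,v3:inf,v4:15,v5:20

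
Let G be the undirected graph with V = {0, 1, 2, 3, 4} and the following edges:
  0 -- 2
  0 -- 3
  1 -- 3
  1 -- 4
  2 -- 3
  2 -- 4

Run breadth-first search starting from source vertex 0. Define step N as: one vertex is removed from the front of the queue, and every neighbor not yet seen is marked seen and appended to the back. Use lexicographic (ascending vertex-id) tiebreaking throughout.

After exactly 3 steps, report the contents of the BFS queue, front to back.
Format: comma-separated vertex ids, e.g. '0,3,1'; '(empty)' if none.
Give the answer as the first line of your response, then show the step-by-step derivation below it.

4,1

step 1: dequeue 0; queue=[2,3]; order=0
step 2: dequeue 2; queue=[3,4]; order=0,2
step 3: dequeue 3; queue=[4,1]; order=0,2,3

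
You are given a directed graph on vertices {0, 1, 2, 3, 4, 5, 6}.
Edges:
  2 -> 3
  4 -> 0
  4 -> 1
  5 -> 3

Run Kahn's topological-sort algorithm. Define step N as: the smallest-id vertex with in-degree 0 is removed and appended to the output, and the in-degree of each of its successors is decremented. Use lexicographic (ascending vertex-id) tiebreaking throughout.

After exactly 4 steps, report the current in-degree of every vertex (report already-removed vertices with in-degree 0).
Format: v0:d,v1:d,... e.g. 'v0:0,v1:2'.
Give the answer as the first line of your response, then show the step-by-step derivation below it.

v0:0,v1:0,v2:0,v3:1,v4:0,v5:0,v6:0

step 1: output 2; order=[2]; indeg=(1,1,0,1,0,0,0)
step 2: output 4; order=[2,4]; indeg=(0,0,0,1,0,0,0)
step 3: output 0; order=[2,4,0]; indeg=(0,0,0,1,0,0,0)
step 4: output 1; order=[2,4,0,1]; indeg=(0,0,0,1,0,0,0)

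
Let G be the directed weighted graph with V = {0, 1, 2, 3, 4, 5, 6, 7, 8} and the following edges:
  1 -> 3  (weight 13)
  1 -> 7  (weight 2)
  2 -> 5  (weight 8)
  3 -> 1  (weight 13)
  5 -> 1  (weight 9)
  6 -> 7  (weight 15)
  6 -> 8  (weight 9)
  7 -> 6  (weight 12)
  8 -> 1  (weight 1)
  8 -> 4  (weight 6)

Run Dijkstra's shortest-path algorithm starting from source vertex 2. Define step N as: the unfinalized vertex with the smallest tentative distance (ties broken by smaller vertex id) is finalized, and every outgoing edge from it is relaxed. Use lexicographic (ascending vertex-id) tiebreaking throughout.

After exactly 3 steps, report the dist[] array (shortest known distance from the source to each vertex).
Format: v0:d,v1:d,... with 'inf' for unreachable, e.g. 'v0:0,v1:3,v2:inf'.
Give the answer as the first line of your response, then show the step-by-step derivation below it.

v0:inf,v1:17,v2:0,v3:30,v4:inf,v5:8,v6:inf,v7:19,v8:inf

step 1: dist = v0:inf,v1:inf,v2:0,v3:inf,v4:inf,v5:8,v6:inf,v7:inf,v8:inf
step 2: dist = v0:inf,v1:17,v2:0,v3:inf,v4:inf,v5:8,v6:inf,v7:inf,v8:inf
step 3: dist = v0:inf,v1:17,v2:0,v3:30,v4:inf,v5:8,v6:inf,v7:19,v8:inf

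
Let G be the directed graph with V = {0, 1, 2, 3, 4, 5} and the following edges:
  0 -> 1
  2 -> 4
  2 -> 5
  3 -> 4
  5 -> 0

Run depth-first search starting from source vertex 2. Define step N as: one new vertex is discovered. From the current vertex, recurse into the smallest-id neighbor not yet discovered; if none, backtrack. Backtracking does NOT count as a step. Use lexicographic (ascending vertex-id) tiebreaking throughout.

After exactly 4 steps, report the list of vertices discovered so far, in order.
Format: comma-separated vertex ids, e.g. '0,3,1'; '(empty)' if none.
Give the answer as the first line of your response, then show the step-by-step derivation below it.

2,4,5,0

step 1: discover 2; path=2; order=2
step 2: discover 4; path=2>4; order=2,4
step 3: discover 5; path=2>5; order=2,4,5
step 4: discover 0; path=2>5>0; order=2,4,5,0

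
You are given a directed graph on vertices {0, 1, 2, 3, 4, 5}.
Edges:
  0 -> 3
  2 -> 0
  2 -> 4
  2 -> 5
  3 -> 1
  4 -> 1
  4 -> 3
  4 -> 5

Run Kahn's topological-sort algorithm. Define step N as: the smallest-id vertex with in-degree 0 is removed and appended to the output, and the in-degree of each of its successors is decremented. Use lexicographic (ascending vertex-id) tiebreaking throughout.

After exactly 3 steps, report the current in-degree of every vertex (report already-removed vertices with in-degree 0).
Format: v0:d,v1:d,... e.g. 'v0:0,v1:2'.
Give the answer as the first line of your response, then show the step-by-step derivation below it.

v0:0,v1:1,v2:0,v3:0,v4:0,v5:0

step 1: output 2; order=[2]; indeg=(0,2,0,2,0,1)
step 2: output 0; order=[2,0]; indeg=(0,2,0,1,0,1)
step 3: output 4; order=[2,0,4]; indeg=(0,1,0,0,0,0)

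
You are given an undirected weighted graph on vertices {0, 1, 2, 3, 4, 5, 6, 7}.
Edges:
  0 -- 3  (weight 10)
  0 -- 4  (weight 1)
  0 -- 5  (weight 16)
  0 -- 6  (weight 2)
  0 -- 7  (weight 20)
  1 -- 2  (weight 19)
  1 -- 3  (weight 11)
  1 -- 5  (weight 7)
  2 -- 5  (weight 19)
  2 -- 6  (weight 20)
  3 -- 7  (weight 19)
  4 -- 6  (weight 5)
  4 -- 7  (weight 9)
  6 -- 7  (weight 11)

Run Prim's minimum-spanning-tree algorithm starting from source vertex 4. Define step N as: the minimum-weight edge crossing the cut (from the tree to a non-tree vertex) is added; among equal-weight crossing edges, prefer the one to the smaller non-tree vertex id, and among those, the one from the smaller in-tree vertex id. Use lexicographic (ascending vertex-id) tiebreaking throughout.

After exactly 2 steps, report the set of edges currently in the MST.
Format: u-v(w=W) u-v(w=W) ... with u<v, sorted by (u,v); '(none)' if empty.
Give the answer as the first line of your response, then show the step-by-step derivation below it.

0-4(w=1) 0-6(w=2)

step 1: add edge 0-4 (w=1); MST = {0-4(w=1)}
step 2: add edge 0-6 (w=2); MST = {0-4(w=1) 0-6(w=2)}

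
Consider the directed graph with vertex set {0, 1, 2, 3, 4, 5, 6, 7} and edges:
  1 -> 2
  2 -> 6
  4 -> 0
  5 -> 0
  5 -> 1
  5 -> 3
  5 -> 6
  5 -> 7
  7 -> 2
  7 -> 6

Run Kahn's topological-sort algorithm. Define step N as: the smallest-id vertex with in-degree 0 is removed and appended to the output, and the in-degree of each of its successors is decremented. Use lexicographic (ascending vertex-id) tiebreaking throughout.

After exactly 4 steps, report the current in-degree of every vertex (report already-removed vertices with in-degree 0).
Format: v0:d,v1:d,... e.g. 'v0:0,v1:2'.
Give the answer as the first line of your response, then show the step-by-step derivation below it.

v0:0,v1:0,v2:1,v3:0,v4:0,v5:0,v6:2,v7:0

step 1: output 4; order=[4]; indeg=(1,1,2,1,0,0,3,1)
step 2: output 5; order=[4,5]; indeg=(0,0,2,0,0,0,2,0)
step 3: output 0; order=[4,5,0]; indeg=(0,0,2,0,0,0,2,0)
step 4: output 1; order=[4,5,0,1]; indeg=(0,0,1,0,0,0,2,0)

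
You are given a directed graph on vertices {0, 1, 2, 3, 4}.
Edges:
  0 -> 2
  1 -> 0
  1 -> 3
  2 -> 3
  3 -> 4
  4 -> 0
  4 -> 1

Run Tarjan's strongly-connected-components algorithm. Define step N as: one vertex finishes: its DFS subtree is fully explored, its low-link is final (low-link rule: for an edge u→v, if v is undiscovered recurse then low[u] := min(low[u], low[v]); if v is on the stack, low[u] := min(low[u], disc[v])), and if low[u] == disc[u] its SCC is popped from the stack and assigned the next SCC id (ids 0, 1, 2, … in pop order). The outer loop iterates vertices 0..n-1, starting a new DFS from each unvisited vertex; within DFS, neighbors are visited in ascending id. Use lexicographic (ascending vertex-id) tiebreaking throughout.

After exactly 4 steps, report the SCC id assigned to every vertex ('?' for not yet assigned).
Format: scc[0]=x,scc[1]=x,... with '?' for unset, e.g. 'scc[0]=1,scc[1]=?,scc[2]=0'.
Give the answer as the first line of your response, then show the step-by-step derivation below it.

scc[0]=?,scc[1]=?,scc[2]=?,scc[3]=?,scc[4]=?

step 1: low=(low[0]=0,low[1]=0,low[2]=1,low[3]=2,low[4]=0); scc=(scc[0]=?,scc[1]=?,scc[2]=?,scc[3]=?,scc[4]=?)
step 2: low=(low[0]=0,low[1]=0,low[2]=1,low[3]=2,low[4]=0); scc=(scc[0]=?,scc[1]=?,scc[2]=?,scc[3]=?,scc[4]=?)
step 3: low=(low[0]=0,low[1]=0,low[2]=1,low[3]=0,low[4]=0); scc=(scc[0]=?,scc[1]=?,scc[2]=?,scc[3]=?,scc[4]=?)
step 4: low=(low[0]=0,low[1]=0,low[2]=0,low[3]=0,low[4]=0); scc=(scc[0]=?,scc[1]=?,scc[2]=?,scc[3]=?,scc[4]=?)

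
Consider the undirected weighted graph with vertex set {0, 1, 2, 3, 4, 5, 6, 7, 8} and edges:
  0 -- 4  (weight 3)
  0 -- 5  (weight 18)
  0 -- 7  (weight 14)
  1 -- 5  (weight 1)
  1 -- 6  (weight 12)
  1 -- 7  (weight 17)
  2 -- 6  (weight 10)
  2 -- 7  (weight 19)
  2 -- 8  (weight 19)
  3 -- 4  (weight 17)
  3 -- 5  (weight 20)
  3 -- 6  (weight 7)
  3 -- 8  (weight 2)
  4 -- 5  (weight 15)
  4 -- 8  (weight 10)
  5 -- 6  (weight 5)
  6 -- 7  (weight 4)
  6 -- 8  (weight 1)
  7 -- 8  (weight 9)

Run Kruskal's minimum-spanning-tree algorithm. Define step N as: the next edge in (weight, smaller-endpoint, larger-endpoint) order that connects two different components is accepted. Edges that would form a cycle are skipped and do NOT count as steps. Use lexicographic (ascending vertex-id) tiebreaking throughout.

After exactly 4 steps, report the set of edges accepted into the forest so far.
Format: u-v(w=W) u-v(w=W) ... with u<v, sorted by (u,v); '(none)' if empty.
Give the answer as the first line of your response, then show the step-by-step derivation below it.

0-4(w=3) 1-5(w=1) 3-8(w=2) 6-8(w=1)

step 1: add edge 1-5 (w=1); MST = {1-5(w=1)}
step 2: add edge 6-8 (w=1); MST = {1-5(w=1) 6-8(w=1)}
step 3: add edge 3-8 (w=2); MST = {1-5(w=1) 3-8(w=2) 6-8(w=1)}
step 4: add edge 0-4 (w=3); MST = {0-4(w=3) 1-5(w=1) 3-8(w=2) 6-8(w=1)}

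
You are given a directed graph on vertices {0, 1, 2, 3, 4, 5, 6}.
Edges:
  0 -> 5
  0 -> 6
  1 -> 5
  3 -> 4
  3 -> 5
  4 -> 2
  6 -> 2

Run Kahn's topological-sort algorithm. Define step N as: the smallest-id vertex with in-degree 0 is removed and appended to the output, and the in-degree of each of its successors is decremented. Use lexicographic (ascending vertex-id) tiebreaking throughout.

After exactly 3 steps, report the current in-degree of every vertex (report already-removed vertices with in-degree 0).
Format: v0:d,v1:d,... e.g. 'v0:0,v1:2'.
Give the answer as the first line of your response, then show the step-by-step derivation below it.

v0:0,v1:0,v2:2,v3:0,v4:0,v5:0,v6:0

step 1: output 0; order=[0]; indeg=(0,0,2,0,1,2,0)
step 2: output 1; order=[0,1]; indeg=(0,0,2,0,1,1,0)
step 3: output 3; order=[0,1,3]; indeg=(0,0,2,0,0,0,0)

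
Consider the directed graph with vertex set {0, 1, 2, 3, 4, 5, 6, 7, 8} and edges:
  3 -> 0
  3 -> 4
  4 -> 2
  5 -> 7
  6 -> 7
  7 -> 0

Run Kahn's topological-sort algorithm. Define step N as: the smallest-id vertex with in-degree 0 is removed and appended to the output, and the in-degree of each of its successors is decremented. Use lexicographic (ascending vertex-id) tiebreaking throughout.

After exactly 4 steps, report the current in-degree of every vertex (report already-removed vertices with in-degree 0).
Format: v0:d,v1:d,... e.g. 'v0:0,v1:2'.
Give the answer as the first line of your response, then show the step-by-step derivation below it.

v0:1,v1:0,v2:0,v3:0,v4:0,v5:0,v6:0,v7:2,v8:0

step 1: output 1; order=[1]; indeg=(2,0,1,0,1,0,0,2,0)
step 2: output 3; order=[1,3]; indeg=(1,0,1,0,0,0,0,2,0)
step 3: output 4; order=[1,3,4]; indeg=(1,0,0,0,0,0,0,2,0)
step 4: output 2; order=[1,3,4,2]; indeg=(1,0,0,0,0,0,0,2,0)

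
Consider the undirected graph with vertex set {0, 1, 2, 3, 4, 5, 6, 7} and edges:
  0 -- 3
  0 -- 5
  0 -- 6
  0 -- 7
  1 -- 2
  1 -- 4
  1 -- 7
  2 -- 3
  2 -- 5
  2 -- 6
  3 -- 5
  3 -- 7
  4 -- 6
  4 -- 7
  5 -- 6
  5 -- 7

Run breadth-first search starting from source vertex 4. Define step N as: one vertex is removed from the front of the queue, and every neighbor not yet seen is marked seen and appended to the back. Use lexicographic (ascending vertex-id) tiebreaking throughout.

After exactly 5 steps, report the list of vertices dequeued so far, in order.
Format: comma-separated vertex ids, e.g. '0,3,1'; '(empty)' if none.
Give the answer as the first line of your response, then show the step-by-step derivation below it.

4,1,6,7,2

step 1: dequeue 4; queue=[1,6,7]; order=4
step 2: dequeue 1; queue=[6,7,2]; order=4,1
step 3: dequeue 6; queue=[7,2,0,5]; order=4,1,6
step 4: dequeue 7; queue=[2,0,5,3]; order=4,1,6,7
step 5: dequeue 2; queue=[0,5,3]; order=4,1,6,7,2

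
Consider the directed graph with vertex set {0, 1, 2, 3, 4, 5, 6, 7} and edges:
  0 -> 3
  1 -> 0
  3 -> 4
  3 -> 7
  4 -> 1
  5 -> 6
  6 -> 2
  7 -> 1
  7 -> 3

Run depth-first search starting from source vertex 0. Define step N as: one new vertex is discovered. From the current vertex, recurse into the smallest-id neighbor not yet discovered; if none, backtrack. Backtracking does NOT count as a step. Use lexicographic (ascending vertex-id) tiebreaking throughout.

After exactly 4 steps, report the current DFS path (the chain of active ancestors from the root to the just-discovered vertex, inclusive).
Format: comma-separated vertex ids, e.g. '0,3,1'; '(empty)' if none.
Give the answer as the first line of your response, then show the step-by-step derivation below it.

0,3,4,1

step 1: discover 0; path=0; order=0
step 2: discover 3; path=0>3; order=0,3
step 3: discover 4; path=0>3>4; order=0,3,4
step 4: discover 1; path=0>3>4>1; order=0,3,4,1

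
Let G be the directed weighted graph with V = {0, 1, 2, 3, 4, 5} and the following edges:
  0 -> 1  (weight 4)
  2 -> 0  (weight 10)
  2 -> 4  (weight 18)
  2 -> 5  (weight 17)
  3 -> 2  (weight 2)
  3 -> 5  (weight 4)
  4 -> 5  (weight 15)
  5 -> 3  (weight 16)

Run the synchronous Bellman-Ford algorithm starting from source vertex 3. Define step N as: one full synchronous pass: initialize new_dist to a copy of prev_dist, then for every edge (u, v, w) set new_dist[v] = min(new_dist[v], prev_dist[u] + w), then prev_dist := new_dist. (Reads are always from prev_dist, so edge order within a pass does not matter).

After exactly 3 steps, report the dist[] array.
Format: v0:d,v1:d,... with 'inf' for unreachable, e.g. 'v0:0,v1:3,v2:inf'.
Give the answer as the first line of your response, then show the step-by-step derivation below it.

v0:12,v1:16,v2:2,v3:0,v4:20,v5:4

step 1: dist = v0:inf,v1:inf,v2:2,v3:0,v4:inf,v5:4
step 2: dist = v0:12,v1:inf,v2:2,v3:0,v4:20,v5:4
step 3: dist = v0:12,v1:16,v2:2,v3:0,v4:20,v5:4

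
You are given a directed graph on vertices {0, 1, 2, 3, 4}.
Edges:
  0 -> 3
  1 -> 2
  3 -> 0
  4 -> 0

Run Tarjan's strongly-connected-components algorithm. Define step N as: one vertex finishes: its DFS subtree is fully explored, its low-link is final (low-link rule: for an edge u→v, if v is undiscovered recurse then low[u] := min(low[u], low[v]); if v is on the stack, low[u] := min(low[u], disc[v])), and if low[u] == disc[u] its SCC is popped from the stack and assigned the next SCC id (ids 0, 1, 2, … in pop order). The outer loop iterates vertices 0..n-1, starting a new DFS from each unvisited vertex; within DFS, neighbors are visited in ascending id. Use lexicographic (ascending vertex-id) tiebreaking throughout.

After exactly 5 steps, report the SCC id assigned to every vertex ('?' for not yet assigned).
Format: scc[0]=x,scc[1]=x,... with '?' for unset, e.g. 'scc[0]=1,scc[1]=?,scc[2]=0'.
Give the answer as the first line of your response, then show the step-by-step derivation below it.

scc[0]=0,scc[1]=2,scc[2]=1,scc[3]=0,scc[4]=3

step 1: low=(low[0]=0,low[1]=?,low[2]=?,low[3]=0,low[4]=?); scc=(scc[0]=?,scc[1]=?,scc[2]=?,scc[3]=?,scc[4]=?)
step 2: low=(low[0]=0,low[1]=?,low[2]=?,low[3]=0,low[4]=?); scc=(scc[0]=0,scc[1]=?,scc[2]=?,scc[3]=0,scc[4]=?)
step 3: low=(low[0]=0,low[1]=2,low[2]=3,low[3]=0,low[4]=?); scc=(scc[0]=0,scc[1]=?,scc[2]=1,scc[3]=0,scc[4]=?)
step 4: low=(low[0]=0,low[1]=2,low[2]=3,low[3]=0,low[4]=?); scc=(scc[0]=0,scc[1]=2,scc[2]=1,scc[3]=0,scc[4]=?)
step 5: low=(low[0]=0,low[1]=2,low[2]=3,low[3]=0,low[4]=4); scc=(scc[0]=0,scc[1]=2,scc[2]=1,scc[3]=0,scc[4]=3)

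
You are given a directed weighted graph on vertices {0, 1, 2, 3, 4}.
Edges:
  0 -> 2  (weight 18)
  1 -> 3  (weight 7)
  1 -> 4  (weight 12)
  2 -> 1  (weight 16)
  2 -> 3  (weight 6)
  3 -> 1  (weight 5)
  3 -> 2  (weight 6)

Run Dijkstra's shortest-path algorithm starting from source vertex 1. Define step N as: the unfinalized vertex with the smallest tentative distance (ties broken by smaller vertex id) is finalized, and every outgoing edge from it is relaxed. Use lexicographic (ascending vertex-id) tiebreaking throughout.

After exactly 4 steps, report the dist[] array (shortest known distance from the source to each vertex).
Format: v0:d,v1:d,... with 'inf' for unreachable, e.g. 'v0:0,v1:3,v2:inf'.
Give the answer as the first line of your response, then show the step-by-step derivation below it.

v0:inf,v1:0,v2:13,v3:7,v4:12

step 1: dist = v0:inf,v1:0,v2:inf,v3:7,v4:12
step 2: dist = v0:inf,v1:0,v2:13,v3:7,v4:12
step 3: dist = v0:inf,v1:0,v2:13,v3:7,v4:12
step 4: dist = v0:inf,v1:0,v2:13,v3:7,v4:12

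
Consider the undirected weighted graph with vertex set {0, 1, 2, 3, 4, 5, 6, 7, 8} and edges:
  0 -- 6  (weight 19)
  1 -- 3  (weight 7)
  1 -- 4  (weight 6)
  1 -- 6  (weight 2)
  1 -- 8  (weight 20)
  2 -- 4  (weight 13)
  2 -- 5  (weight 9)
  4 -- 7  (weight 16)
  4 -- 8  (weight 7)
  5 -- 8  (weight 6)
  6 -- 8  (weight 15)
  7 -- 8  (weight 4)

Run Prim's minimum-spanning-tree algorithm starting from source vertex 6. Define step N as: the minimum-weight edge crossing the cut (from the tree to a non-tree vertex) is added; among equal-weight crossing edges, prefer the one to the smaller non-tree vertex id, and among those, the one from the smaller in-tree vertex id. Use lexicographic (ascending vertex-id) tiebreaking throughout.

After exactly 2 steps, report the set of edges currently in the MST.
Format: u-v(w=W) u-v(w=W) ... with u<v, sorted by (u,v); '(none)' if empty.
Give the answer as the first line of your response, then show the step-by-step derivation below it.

1-4(w=6) 1-6(w=2)

step 1: add edge 1-6 (w=2); MST = {1-6(w=2)}
step 2: add edge 1-4 (w=6); MST = {1-4(w=6) 1-6(w=2)}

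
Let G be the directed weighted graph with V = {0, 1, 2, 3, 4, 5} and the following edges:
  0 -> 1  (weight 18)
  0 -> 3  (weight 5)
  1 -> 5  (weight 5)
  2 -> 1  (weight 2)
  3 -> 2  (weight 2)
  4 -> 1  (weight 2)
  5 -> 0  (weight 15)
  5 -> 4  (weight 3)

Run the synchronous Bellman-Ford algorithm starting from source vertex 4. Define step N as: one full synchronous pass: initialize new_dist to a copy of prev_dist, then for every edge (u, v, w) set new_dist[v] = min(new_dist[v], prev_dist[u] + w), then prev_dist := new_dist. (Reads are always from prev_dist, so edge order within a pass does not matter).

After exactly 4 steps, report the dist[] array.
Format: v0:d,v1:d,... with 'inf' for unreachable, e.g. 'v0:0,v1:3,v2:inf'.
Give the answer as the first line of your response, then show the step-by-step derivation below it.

v0:22,v1:2,v2:inf,v3:27,v4:0,v5:7

step 1: dist = v0:inf,v1:2,v2:inf,v3:inf,v4:0,v5:inf
step 2: dist = v0:inf,v1:2,v2:inf,v3:inf,v4:0,v5:7
step 3: dist = v0:22,v1:2,v2:inf,v3:inf,v4:0,v5:7
step 4: dist = v0:22,v1:2,v2:inf,v3:27,v4:0,v5:7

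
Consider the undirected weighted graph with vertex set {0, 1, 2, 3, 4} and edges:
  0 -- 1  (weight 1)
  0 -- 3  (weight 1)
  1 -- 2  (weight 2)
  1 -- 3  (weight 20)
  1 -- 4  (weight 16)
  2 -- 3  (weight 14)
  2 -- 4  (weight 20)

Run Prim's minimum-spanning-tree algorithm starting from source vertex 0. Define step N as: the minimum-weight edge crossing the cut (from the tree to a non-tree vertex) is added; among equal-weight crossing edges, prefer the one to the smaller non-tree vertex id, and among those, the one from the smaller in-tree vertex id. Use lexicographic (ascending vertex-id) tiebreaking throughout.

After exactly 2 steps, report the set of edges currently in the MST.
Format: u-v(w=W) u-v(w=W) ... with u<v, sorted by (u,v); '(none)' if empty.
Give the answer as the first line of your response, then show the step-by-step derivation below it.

0-1(w=1) 0-3(w=1)

step 1: add edge 0-1 (w=1); MST = {0-1(w=1)}
step 2: add edge 0-3 (w=1); MST = {0-1(w=1) 0-3(w=1)}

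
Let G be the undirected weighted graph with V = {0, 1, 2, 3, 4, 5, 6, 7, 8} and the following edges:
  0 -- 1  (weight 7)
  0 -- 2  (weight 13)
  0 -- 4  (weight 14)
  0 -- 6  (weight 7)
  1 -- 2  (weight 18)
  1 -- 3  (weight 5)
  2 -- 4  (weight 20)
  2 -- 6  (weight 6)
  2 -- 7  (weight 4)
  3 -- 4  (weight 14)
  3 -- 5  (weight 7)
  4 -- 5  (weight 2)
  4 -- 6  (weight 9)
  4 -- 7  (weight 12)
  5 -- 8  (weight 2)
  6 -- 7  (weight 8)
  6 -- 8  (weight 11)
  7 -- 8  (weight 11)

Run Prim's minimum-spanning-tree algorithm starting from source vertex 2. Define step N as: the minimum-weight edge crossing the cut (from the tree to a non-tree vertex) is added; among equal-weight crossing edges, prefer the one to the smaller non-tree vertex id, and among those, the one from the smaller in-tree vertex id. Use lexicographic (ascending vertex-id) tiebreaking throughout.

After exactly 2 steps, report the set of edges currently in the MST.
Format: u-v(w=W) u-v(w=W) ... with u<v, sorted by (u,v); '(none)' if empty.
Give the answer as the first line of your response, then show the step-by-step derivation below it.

2-6(w=6) 2-7(w=4)

step 1: add edge 2-7 (w=4); MST = {2-7(w=4)}
step 2: add edge 2-6 (w=6); MST = {2-6(w=6) 2-7(w=4)}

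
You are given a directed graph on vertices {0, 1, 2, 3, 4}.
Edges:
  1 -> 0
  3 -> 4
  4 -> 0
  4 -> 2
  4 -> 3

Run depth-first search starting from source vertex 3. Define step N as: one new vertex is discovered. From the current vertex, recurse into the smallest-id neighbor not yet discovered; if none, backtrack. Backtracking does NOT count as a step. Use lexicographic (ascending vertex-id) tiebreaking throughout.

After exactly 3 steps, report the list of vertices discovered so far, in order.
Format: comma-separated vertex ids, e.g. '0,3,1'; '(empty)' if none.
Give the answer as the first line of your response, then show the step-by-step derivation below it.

3,4,0

step 1: discover 3; path=3; order=3
step 2: discover 4; path=3>4; order=3,4
step 3: discover 0; path=3>4>0; order=3,4,0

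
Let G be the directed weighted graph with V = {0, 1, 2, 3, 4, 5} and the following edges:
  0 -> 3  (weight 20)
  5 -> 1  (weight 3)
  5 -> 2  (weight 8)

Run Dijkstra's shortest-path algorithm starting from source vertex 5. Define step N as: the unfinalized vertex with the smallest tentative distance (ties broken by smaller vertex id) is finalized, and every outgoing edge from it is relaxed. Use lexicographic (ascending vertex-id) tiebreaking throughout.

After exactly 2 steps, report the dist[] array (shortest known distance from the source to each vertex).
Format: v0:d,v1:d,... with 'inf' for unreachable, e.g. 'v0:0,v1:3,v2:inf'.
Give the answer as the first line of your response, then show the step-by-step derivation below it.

v0:inf,v1:3,v2:8,v3:inf,v4:inf,v5:0

step 1: dist = v0:inf,v1:3,v2:8,v3:inf,v4:inf,v5:0
step 2: dist = v0:inf,v1:3,v2:8,v3:inf,v4:inf,v5:0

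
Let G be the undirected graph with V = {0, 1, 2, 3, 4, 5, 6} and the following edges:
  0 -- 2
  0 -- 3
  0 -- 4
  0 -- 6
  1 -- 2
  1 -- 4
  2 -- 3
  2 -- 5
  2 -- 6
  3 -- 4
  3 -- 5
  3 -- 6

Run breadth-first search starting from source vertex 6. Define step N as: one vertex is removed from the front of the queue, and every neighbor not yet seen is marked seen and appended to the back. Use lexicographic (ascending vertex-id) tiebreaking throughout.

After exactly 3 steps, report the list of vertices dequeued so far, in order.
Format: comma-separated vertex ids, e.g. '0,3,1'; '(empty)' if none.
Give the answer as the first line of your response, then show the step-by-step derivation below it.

6,0,2

step 1: dequeue 6; queue=[0,2,3]; order=6
step 2: dequeue 0; queue=[2,3,4]; order=6,0
step 3: dequeue 2; queue=[3,4,1,5]; order=6,0,2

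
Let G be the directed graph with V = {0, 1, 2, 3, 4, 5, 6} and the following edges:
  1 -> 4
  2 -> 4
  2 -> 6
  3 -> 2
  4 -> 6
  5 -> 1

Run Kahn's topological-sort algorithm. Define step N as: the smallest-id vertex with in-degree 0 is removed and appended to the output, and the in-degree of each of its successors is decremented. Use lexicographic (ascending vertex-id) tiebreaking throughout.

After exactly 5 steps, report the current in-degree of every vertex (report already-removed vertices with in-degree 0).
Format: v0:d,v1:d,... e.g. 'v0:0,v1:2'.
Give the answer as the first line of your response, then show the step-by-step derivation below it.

v0:0,v1:0,v2:0,v3:0,v4:0,v5:0,v6:1

step 1: output 0; order=[0]; indeg=(0,1,1,0,2,0,2)
step 2: output 3; order=[0,3]; indeg=(0,1,0,0,2,0,2)
step 3: output 2; order=[0,3,2]; indeg=(0,1,0,0,1,0,1)
step 4: output 5; order=[0,3,2,5]; indeg=(0,0,0,0,1,0,1)
step 5: output 1; order=[0,3,2,5,1]; indeg=(0,0,0,0,0,0,1)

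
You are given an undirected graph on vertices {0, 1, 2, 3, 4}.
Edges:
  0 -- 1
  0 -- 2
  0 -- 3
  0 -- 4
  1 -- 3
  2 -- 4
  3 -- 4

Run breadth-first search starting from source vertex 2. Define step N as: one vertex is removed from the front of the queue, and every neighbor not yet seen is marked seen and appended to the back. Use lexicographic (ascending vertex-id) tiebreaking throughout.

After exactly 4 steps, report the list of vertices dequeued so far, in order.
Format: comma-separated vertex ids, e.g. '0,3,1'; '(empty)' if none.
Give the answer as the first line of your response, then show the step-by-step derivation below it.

2,0,4,1

step 1: dequeue 2; queue=[0,4]; order=2
step 2: dequeue 0; queue=[4,1,3]; order=2,0
step 3: dequeue 4; queue=[1,3]; order=2,0,4
step 4: dequeue 1; queue=[3]; order=2,0,4,1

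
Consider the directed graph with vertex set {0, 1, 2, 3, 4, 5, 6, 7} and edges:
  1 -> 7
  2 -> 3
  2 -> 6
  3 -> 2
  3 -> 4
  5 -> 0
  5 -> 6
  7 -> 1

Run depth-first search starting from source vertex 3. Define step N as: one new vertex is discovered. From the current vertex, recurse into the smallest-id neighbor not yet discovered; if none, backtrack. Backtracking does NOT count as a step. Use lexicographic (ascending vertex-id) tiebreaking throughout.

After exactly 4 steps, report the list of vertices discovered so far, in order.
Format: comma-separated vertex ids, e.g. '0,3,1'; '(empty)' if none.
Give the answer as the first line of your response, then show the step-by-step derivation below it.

3,2,6,4

step 1: discover 3; path=3; order=3
step 2: discover 2; path=3>2; order=3,2
step 3: discover 6; path=3>2>6; order=3,2,6
step 4: discover 4; path=3>4; order=3,2,6,4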